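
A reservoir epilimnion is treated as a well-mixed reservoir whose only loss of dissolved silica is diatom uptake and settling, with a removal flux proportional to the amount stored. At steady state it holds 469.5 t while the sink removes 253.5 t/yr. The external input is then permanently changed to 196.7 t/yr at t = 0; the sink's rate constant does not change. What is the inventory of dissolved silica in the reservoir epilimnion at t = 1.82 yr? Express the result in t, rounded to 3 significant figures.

The sink rate constant is k = F₀/M₀ = 253.5/469.5 = 0.5399 yr⁻¹.
Solving dM/dt = F₁ − kM with M(0) = M₀ gives M(t) = F₁/k + (M₀ − F₁/k)·e^(−kt).
F₁/k = 196.7/0.5399 = 364.30 t; kt = 0.5399 × 1.82 = 0.9827, e^(−kt) = 0.3743.
M(1.82) = 364.30 + (469.5 − 364.30) × 0.3743 = 364.30 + 39.38 = 403.68 t.

404 t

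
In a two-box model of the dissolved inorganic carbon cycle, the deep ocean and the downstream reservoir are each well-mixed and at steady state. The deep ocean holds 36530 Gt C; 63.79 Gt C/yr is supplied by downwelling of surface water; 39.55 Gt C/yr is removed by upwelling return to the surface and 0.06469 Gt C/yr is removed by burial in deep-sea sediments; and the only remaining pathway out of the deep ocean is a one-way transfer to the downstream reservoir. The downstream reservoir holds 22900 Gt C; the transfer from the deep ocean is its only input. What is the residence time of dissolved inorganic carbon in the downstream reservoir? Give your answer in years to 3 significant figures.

947 yr

Balance the deep ocean: ΣF_in = 63.790 Gt C/yr.
Transfer to the downstream reservoir = ΣF_in − (39.55 + 0.06469) = 24.175 Gt C/yr.
At steady state the output of the downstream reservoir equals its input, 24.175 Gt C/yr.
τ = M / F = 22900 / 24.175 = 947.2 yr.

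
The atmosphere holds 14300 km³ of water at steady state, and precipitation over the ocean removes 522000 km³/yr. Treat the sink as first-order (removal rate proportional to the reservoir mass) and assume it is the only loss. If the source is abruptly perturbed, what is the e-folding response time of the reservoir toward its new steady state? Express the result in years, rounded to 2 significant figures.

0.027 yr

For a linear reservoir the response time equals the residence time τ = M/F.
τ = 14300 / 522000 = 0.02739 yr.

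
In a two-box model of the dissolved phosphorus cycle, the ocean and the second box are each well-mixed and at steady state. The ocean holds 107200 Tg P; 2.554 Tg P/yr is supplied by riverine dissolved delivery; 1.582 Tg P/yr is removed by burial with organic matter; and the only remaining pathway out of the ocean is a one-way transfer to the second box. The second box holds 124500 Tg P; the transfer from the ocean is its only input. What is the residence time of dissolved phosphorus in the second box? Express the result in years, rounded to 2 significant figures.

130000 yr

Balance the ocean: ΣF_in = 2.5540 Tg P/yr.
Transfer to the second box = ΣF_in − (1.582) = 0.97200 Tg P/yr.
At steady state the output of the second box equals its input, 0.97200 Tg P/yr.
τ = M / F = 124500 / 0.97200 = 128100 yr.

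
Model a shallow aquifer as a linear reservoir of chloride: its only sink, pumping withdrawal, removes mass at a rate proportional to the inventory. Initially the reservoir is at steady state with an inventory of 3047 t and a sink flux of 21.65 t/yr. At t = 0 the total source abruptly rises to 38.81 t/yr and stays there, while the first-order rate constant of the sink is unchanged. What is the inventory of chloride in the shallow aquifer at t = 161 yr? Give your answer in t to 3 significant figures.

The sink rate constant is k = F₀/M₀ = 21.65/3047 = 0.007105 yr⁻¹.
Solving dM/dt = F₁ − kM with M(0) = M₀ gives M(t) = F₁/k + (M₀ − F₁/k)·e^(−kt).
F₁/k = 38.81/0.007105 = 5462.1 t; kt = 0.007105 × 161 = 1.144, e^(−kt) = 0.3186.
M(161) = 5462.1 + (3047 − 5462.1) × 0.3186 = 5462.1 − 769.3 = 4692.7 t.

4690 t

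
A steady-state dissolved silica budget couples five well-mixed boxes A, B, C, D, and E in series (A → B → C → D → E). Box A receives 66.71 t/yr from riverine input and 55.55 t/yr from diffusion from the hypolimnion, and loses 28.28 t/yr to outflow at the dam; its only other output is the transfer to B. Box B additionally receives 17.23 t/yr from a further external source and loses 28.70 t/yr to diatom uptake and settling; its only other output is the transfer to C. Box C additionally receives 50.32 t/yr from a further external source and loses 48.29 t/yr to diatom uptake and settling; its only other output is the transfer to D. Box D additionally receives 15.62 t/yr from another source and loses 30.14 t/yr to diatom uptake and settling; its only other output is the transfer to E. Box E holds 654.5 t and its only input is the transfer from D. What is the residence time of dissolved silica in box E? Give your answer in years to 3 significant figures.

9.35 yr

Box A: F(A→B) = (66.71 + 55.55) − 28.28 = 93.980 t/yr.
Box B: F(B→C) = (93.980 + 17.23) − 28.70 = 82.510 t/yr.
Box C: F(C→D) = (82.510 + 50.32) − 48.29 = 84.540 t/yr.
Box D: F(D→E) = (84.540 + 15.62) − 30.14 = 70.020 t/yr.
Box E throughput = its input = 70.020 t/yr; τ = 654.5 / 70.020 = 9.347 yr.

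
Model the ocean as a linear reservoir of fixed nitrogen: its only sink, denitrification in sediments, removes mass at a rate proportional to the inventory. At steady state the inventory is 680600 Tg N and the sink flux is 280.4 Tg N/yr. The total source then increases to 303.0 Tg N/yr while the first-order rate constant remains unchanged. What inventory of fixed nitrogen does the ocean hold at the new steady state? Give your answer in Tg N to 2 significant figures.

Rate constant k = F/M = 280.4 / 680600 = 0.0004120 yr⁻¹.
At the new steady state, source = k·M_new ⇒ M_new = 303.0 / 0.0004120 = 735500 Tg N.
(Equivalently M_new = M × F_new/F_old = 680600 × 303.0/280.4.)

740000 Tg N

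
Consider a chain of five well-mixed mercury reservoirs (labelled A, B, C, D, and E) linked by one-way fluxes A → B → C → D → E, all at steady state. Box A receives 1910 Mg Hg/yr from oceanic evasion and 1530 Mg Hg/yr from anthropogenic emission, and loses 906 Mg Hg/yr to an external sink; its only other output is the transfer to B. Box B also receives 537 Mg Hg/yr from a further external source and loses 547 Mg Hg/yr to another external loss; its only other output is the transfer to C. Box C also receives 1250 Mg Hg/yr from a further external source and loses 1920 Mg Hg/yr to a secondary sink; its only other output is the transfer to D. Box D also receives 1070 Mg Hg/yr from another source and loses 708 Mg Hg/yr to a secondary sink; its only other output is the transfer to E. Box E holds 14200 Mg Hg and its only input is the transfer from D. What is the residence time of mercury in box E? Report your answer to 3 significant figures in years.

Box A: F(A→B) = (1910 + 1530) − 906 = 2534.0 Mg Hg/yr.
Box B: F(B→C) = (2534.0 + 537) − 547 = 2524.0 Mg Hg/yr.
Box C: F(C→D) = (2524.0 + 1250) − 1920 = 1854.0 Mg Hg/yr.
Box D: F(D→E) = (1854.0 + 1070) − 708 = 2216.0 Mg Hg/yr.
Box E throughput = its input = 2216.0 Mg Hg/yr; τ = 14200 / 2216.0 = 6.408 yr.

6.41 yr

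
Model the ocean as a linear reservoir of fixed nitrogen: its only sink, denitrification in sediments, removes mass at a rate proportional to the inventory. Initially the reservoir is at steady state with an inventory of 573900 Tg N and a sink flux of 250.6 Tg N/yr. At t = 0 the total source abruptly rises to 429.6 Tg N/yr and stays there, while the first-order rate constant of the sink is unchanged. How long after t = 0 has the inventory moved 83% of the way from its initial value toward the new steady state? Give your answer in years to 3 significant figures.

4060 yr

τ = M₀/F₀ = 573900/250.6 = 2290 yr.
The remaining gap fraction is e^(−t/τ); 83% covered ⇒ e^(−t/τ) = 0.170.
t = −τ ln(0.170) = 2290 × 1.772 = 4058 yr.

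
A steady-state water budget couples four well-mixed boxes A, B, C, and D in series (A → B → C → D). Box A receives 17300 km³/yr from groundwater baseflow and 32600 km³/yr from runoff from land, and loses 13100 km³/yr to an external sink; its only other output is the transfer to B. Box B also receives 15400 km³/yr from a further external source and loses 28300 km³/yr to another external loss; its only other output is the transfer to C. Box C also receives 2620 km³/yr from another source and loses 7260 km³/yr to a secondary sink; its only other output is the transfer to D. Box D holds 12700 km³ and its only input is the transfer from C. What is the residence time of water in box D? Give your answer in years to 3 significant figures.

Box A: F(A→B) = (17300 + 32600) − 13100 = 36800 km³/yr.
Box B: F(B→C) = (36800 + 15400) − 28300 = 23900 km³/yr.
Box C: F(C→D) = (23900 + 2620) − 7260 = 19260 km³/yr.
Box D throughput = its input = 19260 km³/yr; τ = 12700 / 19260 = 0.6594 yr.

0.659 yr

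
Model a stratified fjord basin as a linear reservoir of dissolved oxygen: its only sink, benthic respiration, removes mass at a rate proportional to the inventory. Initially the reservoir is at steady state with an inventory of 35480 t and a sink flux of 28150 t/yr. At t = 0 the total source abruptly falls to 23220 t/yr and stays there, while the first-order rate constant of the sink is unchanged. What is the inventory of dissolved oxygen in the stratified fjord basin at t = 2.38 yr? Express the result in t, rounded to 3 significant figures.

The sink rate constant is k = F₀/M₀ = 28150/35480 = 0.7934 yr⁻¹.
Solving dM/dt = F₁ − kM with M(0) = M₀ gives M(t) = F₁/k + (M₀ − F₁/k)·e^(−kt).
F₁/k = 23220/0.7934 = 29266 t; kt = 0.7934 × 2.38 = 1.888, e^(−kt) = 0.1513.
M(2.38) = 29266 + (35480 − 29266) × 0.1513 = 29266 + 940.3 = 30207 t.

30200 t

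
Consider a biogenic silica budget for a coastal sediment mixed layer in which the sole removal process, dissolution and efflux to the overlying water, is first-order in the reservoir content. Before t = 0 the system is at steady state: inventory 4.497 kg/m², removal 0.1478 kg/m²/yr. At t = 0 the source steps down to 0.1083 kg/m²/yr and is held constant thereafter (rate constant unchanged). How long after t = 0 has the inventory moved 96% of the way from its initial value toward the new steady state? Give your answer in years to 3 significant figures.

97.9 yr

τ = M₀/F₀ = 4.497/0.1478 = 30.43 yr.
The remaining gap fraction is e^(−t/τ); 96% covered ⇒ e^(−t/τ) = 0.0400.
t = −τ ln(0.0400) = 30.43 × 3.219 = 97.94 yr.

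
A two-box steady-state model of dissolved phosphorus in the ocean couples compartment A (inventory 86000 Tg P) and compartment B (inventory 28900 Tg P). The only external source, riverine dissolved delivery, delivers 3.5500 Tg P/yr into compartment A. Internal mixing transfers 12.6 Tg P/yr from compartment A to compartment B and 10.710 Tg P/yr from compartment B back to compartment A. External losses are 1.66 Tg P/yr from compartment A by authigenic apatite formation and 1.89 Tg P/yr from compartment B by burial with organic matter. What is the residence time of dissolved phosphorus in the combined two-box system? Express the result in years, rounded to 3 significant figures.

Treat the two boxes together as one reservoir: the mixing fluxes between them are internal recycling, so τ = ΣM / Σ(external losses).
M_total = 86000 + 28900 = 114900 Tg P.
ΣF_external_out = 1.66 + 1.89 = 3.5500 Tg P/yr.
τ = M_total / ΣF_ext = 114900 / 3.5500 = 32370 yr.

32400 yr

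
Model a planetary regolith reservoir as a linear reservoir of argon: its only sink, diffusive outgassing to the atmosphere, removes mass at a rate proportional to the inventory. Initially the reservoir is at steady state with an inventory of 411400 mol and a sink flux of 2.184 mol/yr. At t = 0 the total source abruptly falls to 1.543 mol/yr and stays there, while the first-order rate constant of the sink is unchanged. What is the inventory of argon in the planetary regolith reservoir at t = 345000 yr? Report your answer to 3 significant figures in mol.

Residence time τ = M₀/F₀ = 188400 yr. The eventual steady state is M_∞ = M₀·(F₁/F₀) = 411400 × 1.543/2.184 = 290650 mol.
The anomaly ΔM(t) = M(t) − M_∞ decays as ΔM₀·e^(−t/τ) with ΔM₀ = 411400 − 290650 = 120700 mol.
At t = 345000 yr, e^(−t/τ) = e^(−1.832) = 0.1602, so ΔM = 19340 mol and M = 290650 + 19340 = 309990 mol.

310000 mol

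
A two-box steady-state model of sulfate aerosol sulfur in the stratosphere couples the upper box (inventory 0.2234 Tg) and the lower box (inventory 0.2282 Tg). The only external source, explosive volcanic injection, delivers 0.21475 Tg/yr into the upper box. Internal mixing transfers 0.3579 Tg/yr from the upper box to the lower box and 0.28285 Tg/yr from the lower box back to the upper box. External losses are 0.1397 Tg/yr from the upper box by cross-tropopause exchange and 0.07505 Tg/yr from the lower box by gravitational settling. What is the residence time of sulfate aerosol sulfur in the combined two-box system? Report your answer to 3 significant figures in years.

Treat the two boxes together as one reservoir: the mixing fluxes between them are internal recycling, so τ = ΣM / Σ(external losses).
M_total = 0.2234 + 0.2282 = 0.45160 Tg.
ΣF_external_out = 0.1397 + 0.07505 = 0.21475 Tg/yr.
τ = M_total / ΣF_ext = 0.45160 / 0.21475 = 2.103 yr.

2.10 yr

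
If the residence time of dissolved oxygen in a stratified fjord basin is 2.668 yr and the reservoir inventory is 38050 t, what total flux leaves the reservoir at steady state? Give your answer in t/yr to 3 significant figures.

F = M / τ = 38050 / 2.668 = 14260 t/yr.

14300 t/yr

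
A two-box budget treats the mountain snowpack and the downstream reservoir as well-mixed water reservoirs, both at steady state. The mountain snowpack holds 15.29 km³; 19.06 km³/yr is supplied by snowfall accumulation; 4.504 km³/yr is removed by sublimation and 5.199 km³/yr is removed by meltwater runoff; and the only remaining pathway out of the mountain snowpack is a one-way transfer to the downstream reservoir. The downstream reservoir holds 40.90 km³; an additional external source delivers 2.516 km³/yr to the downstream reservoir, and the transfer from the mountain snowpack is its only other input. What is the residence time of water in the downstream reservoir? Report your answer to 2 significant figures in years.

3.4 yr

Balance the mountain snowpack: ΣF_in = 19.060 km³/yr.
Transfer to the downstream reservoir = ΣF_in − (4.504 + 5.199) = 9.3570 km³/yr.
Total input to the downstream reservoir = 9.3570 + 2.516 = 11.873 km³/yr; at steady state this equals its total output.
τ = M / F = 40.90 / 11.873 = 3.445 yr.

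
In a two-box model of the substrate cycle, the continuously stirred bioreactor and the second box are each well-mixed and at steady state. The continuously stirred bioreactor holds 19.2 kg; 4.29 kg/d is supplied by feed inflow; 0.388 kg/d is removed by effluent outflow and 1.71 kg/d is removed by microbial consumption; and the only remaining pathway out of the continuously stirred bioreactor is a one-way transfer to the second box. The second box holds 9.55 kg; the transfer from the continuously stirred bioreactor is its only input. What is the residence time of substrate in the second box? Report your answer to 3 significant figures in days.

4.36 d

Balance the continuously stirred bioreactor: ΣF_in = 4.2900 kg/d.
Transfer to the second box = ΣF_in − (0.388 + 1.71) = 2.1920 kg/d.
At steady state the output of the second box equals its input, 2.1920 kg/d.
τ = M / F = 9.55 / 2.1920 = 4.357 d.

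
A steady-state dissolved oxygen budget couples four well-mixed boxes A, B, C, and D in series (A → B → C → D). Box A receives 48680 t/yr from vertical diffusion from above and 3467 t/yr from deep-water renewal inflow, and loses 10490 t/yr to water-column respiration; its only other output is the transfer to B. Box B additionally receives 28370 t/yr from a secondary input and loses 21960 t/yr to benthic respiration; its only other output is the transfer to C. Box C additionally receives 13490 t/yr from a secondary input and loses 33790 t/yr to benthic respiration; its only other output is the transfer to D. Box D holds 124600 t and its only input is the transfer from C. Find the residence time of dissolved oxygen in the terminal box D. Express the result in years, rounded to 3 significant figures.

4.49 yr

Box A: F(A→B) = (48680 + 3467) − 10490 = 41657 t/yr.
Box B: F(B→C) = (41657 + 28370) − 21960 = 48067 t/yr.
Box C: F(C→D) = (48067 + 13490) − 33790 = 27767 t/yr.
Box D throughput = its input = 27767 t/yr; τ = 124600 / 27767 = 4.487 yr.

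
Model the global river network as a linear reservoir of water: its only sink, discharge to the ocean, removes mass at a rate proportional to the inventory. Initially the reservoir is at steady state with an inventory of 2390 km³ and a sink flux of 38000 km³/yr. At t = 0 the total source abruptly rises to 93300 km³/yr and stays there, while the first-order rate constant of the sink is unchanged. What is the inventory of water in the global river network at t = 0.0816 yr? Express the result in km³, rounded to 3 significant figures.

τ = M₀/F₀ = 2390/38000 = 0.06289 yr; rate constant k = 1/τ.
New steady state M_∞ = F₁/k = F₁·τ = 93300 × 0.06289 = 5868.1 km³.
M(t) = M_∞ + (M₀ − M_∞)·e^(−t/τ); t/τ = 0.0816/0.06289 = 1.297, so e^(−t/τ) = 0.2732.
M(t) = 5868.1 − 3478 × 0.2732 = 4917.7 km³.

4920 km³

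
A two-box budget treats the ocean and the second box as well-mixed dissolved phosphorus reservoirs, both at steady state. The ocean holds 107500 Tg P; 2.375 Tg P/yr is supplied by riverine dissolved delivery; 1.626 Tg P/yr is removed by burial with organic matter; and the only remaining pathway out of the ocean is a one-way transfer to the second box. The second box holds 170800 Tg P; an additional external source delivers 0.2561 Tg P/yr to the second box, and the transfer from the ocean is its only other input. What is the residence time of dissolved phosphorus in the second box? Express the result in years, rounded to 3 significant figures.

170000 yr

Balance the ocean: ΣF_in = 2.3750 Tg P/yr.
Transfer to the second box = ΣF_in − (1.626) = 0.74900 Tg P/yr.
Total input to the second box = 0.74900 + 0.2561 = 1.0051 Tg P/yr; at steady state this equals its total output.
τ = M / F = 170800 / 1.0051 = 169900 yr.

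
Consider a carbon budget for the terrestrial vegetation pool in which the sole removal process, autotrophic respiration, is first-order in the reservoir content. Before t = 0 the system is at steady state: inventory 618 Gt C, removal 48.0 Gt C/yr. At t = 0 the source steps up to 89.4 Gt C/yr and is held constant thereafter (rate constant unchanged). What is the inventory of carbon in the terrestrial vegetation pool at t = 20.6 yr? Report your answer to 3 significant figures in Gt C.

1040 Gt C

The sink rate constant is k = F₀/M₀ = 48.0/618 = 0.07767 yr⁻¹.
Solving dM/dt = F₁ − kM with M(0) = M₀ gives M(t) = F₁/k + (M₀ − F₁/k)·e^(−kt).
F₁/k = 89.4/0.07767 = 1151.0 Gt C; kt = 0.07767 × 20.6 = 1.600, e^(−kt) = 0.2019.
M(20.6) = 1151.0 + (618 − 1151.0) × 0.2019 = 1151.0 − 107.6 = 1043.4 Gt C.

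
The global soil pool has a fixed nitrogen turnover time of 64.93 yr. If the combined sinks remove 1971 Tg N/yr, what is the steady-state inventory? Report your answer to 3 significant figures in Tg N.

τ = M/F ⇒ M = τ × F = 64.93 × 1971 = 128000 Tg N.

128000 Tg N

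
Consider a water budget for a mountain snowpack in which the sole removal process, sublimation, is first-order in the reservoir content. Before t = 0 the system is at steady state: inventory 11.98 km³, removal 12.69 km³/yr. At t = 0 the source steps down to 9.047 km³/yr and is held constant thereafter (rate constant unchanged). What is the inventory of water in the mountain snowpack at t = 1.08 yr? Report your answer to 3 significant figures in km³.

τ = M₀/F₀ = 11.98/12.69 = 0.9441 yr; rate constant k = 1/τ.
New steady state M_∞ = F₁/k = F₁·τ = 9.047 × 0.9441 = 8.5408 km³.
M(t) = M_∞ + (M₀ − M_∞)·e^(−t/τ); t/τ = 1.08/0.9441 = 1.144, so e^(−t/τ) = 0.3185.
M(t) = 8.5408 + 3.439 × 0.3185 = 9.6363 km³.

9.64 km³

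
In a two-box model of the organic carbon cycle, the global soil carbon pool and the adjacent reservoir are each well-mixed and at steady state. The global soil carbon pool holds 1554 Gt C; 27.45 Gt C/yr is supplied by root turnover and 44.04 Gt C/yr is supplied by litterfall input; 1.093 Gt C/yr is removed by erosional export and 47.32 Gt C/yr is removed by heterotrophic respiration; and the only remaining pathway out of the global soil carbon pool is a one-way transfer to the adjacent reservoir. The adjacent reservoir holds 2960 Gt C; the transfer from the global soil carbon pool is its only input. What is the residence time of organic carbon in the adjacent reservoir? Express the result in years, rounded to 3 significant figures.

128 yr

Balance the global soil carbon pool: ΣF_in = 27.45 + 44.04 = 71.490 Gt C/yr.
Transfer to the adjacent reservoir = ΣF_in − (1.093 + 47.32) = 23.077 Gt C/yr.
At steady state the output of the adjacent reservoir equals its input, 23.077 Gt C/yr.
τ = M / F = 2960 / 23.077 = 128.3 yr.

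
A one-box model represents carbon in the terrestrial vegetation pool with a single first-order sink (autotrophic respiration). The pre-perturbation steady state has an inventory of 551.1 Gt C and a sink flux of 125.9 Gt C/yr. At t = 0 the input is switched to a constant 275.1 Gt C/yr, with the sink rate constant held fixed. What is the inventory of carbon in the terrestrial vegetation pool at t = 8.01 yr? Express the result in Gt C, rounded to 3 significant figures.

1100 Gt C

Residence time τ = M₀/F₀ = 4.377 yr. The eventual steady state is M_∞ = M₀·(F₁/F₀) = 551.1 × 275.1/125.9 = 1204.2 Gt C.
The anomaly ΔM(t) = M(t) − M_∞ decays as ΔM₀·e^(−t/τ) with ΔM₀ = 551.1 − 1204.2 = −653.1 Gt C.
At t = 8.01 yr, e^(−t/τ) = e^(−1.830) = 0.1604, so ΔM = −104.8 Gt C and M = 1204.2 − 104.8 = 1099.4 Gt C.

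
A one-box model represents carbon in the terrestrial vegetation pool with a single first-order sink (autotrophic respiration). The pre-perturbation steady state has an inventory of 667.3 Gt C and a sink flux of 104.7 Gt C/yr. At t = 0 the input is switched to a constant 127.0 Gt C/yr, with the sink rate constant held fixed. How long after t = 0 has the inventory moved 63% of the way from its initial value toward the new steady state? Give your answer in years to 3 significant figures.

6.34 yr

τ = M₀/F₀ = 667.3/104.7 = 6.373 yr.
The remaining gap fraction is e^(−t/τ); 63% covered ⇒ e^(−t/τ) = 0.370.
t = −τ ln(0.370) = 6.373 × 0.9943 = 6.337 yr.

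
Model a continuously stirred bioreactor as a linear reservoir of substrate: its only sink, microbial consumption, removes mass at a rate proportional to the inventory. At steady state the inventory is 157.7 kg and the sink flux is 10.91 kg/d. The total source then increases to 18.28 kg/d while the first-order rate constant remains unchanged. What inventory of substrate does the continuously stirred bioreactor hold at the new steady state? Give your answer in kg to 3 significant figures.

264 kg

Rate constant k = F/M = 10.91 / 157.7 = 0.06918 d⁻¹.
At the new steady state, source = k·M_new ⇒ M_new = 18.28 / 0.06918 = 264.2 kg.
(Equivalently M_new = M × F_new/F_old = 157.7 × 18.28/10.91.)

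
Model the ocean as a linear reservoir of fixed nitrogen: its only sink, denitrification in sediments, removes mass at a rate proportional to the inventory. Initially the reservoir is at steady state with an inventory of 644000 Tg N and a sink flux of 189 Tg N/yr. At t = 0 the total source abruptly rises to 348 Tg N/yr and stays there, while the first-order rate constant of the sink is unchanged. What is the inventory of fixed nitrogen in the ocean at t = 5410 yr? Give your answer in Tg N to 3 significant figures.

τ = M₀/F₀ = 644000/189 = 3407 yr; rate constant k = 1/τ.
New steady state M_∞ = F₁/k = F₁·τ = 348 × 3407 = 1.1858×10^6 Tg N.
M(t) = M_∞ + (M₀ − M_∞)·e^(−t/τ); t/τ = 5410/3407 = 1.588, so e^(−t/τ) = 0.2044.
M(t) = 1.1858×10^6 − 541800 × 0.2044 = 1.0750×10^6 Tg N.

1.08×10^6 Tg N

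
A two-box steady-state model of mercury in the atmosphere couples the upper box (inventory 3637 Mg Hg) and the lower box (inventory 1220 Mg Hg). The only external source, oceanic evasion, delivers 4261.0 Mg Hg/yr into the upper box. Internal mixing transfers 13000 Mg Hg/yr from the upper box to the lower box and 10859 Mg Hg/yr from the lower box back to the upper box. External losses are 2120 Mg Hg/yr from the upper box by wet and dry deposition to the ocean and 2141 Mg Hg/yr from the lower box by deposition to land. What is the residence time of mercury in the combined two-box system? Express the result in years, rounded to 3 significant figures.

Treat the two boxes together as one reservoir: the mixing fluxes between them are internal recycling, so τ = ΣM / Σ(external losses).
M_total = 3637 + 1220 = 4857.0 Mg Hg.
ΣF_external_out = 2120 + 2141 = 4261.0 Mg Hg/yr.
τ = M_total / ΣF_ext = 4857.0 / 4261.0 = 1.140 yr.

1.14 yr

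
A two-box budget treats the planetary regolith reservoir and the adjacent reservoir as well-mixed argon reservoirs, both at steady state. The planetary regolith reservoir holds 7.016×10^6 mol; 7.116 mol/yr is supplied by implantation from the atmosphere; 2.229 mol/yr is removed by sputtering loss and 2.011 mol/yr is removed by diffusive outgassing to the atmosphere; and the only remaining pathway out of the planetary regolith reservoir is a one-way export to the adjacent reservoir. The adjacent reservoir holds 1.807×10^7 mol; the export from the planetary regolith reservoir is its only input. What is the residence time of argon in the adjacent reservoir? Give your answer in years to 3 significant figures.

6.28×10^6 yr

Balance the planetary regolith reservoir: ΣF_in = 7.1160 mol/yr.
Export to the adjacent reservoir = ΣF_in − (2.229 + 2.011) = 2.8760 mol/yr.
At steady state the output of the adjacent reservoir equals its input, 2.8760 mol/yr.
τ = M / F = 1.807×10^7 / 2.8760 = 6.283×10^6 yr.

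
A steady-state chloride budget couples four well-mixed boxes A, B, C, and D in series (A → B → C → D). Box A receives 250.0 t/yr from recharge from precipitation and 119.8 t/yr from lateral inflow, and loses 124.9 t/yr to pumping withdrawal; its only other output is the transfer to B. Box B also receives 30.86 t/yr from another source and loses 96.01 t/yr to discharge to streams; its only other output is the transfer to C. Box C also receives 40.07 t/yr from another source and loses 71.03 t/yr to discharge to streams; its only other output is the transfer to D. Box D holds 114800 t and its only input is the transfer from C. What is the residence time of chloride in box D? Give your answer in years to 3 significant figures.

Box A: F(A→B) = (250.0 + 119.8) − 124.9 = 244.90 t/yr.
Box B: F(B→C) = (244.90 + 30.86) − 96.01 = 179.75 t/yr.
Box C: F(C→D) = (179.75 + 40.07) − 71.03 = 148.79 t/yr.
Box D throughput = its input = 148.79 t/yr; τ = 114800 / 148.79 = 771.6 yr.

772 yr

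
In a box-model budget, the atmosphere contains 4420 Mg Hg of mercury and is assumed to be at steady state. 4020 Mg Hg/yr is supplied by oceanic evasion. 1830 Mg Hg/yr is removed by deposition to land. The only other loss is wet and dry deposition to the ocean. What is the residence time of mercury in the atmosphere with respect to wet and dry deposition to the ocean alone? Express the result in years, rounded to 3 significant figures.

2.02 yr

At steady state ΣF_in = ΣF_out.
ΣF_in = 4020.0 Mg Hg/yr.
Wet and dry deposition to the ocean flux = ΣF_in − (1830) = 4020.0 − 1830 = 2190 Mg Hg/yr.
τ = M / F = 4420 / 2190 = 2.018 yr.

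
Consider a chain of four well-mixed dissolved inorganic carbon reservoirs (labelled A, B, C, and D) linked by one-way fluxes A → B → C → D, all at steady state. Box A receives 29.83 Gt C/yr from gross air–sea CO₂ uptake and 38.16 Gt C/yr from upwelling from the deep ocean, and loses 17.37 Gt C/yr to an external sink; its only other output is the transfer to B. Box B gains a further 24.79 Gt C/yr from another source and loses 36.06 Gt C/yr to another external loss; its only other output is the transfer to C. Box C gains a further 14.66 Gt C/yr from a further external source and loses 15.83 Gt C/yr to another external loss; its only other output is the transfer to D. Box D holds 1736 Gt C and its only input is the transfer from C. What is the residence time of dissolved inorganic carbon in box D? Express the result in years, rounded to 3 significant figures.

45.5 yr

Box A: F(A→B) = (29.83 + 38.16) − 17.37 = 50.620 Gt C/yr.
Box B: F(B→C) = (50.620 + 24.79) − 36.06 = 39.350 Gt C/yr.
Box C: F(C→D) = (39.350 + 14.66) − 15.83 = 38.180 Gt C/yr.
Box D throughput = its input = 38.180 Gt C/yr; τ = 1736 / 38.180 = 45.47 yr.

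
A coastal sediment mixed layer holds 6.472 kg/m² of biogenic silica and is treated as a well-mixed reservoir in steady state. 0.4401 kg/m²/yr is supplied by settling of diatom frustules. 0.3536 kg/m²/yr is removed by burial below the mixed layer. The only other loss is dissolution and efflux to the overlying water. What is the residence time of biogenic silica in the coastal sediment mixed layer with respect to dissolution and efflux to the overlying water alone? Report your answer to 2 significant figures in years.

75 yr

At steady state ΣF_in = ΣF_out.
ΣF_in = 0.44010 kg/m²/yr.
Dissolution and efflux to the overlying water flux = ΣF_in − (0.3536) = 0.44010 − 0.3536 = 0.08650 kg/m²/yr.
τ = M / F = 6.472 / 0.08650 = 74.82 yr.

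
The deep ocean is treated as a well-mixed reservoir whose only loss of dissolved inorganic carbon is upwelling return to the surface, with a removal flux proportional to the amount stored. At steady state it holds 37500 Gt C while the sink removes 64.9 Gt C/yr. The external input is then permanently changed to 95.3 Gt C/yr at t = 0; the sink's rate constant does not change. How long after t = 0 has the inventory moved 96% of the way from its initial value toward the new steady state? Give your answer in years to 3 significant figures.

τ = M₀/F₀ = 37500/64.9 = 577.8 yr.
The remaining gap fraction is e^(−t/τ); 96% covered ⇒ e^(−t/τ) = 0.0400.
t = −τ ln(0.0400) = 577.8 × 3.219 = 1860 yr.

1860 yr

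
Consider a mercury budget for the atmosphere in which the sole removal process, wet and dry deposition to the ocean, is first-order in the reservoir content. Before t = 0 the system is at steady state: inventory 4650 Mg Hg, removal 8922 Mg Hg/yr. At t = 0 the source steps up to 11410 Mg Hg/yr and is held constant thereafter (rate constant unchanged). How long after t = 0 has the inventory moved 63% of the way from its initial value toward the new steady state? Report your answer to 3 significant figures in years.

τ = M₀/F₀ = 4650/8922 = 0.5212 yr.
The remaining gap fraction is e^(−t/τ); 63% covered ⇒ e^(−t/τ) = 0.370.
t = −τ ln(0.370) = 0.5212 × 0.9943 = 0.5182 yr.

0.518 yr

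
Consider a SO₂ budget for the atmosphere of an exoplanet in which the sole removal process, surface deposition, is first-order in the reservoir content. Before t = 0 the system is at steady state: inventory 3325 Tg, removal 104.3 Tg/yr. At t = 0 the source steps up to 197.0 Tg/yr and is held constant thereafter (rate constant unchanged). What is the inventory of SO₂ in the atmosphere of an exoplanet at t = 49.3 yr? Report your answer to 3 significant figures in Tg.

τ = M₀/F₀ = 3325/104.3 = 31.88 yr; rate constant k = 1/τ.
New steady state M_∞ = F₁/k = F₁·τ = 197.0 × 31.88 = 6280.2 Tg.
M(t) = M_∞ + (M₀ − M_∞)·e^(−t/τ); t/τ = 49.3/31.88 = 1.546, so e^(−t/τ) = 0.2130.
M(t) = 6280.2 − 2955 × 0.2130 = 5650.7 Tg.

5650 Tg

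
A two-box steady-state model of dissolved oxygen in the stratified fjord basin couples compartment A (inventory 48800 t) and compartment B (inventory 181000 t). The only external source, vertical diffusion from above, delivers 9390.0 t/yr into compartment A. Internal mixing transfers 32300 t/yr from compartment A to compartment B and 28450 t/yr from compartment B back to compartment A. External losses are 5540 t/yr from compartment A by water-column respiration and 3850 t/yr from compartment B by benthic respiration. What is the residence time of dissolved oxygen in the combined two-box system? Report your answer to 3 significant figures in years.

24.5 yr

For the system as a whole, the A↔B exchange is internal and contributes nothing to the throughput; only the external sinks remove mass.
M_total = 48800 + 181000 = 229800 t.
ΣF_external_out = 5540 + 3850 = 9390.0 t/yr.
τ = M_total / ΣF_ext = 229800 / 9390.0 = 24.47 yr.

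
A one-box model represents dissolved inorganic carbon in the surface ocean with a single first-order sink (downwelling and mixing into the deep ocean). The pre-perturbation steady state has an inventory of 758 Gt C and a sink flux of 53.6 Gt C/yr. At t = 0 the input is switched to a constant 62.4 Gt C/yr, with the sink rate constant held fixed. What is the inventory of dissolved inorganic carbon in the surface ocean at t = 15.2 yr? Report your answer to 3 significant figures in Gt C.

Residence time τ = M₀/F₀ = 14.14 yr. The eventual steady state is M_∞ = M₀·(F₁/F₀) = 758 × 62.4/53.6 = 882.45 Gt C.
The anomaly ΔM(t) = M(t) − M_∞ decays as ΔM₀·e^(−t/τ) with ΔM₀ = 758 − 882.45 = −124.4 Gt C.
At t = 15.2 yr, e^(−t/τ) = e^(−1.075) = 0.3414, so ΔM = −42.48 Gt C and M = 882.45 − 42.48 = 839.97 Gt C.

840 Gt C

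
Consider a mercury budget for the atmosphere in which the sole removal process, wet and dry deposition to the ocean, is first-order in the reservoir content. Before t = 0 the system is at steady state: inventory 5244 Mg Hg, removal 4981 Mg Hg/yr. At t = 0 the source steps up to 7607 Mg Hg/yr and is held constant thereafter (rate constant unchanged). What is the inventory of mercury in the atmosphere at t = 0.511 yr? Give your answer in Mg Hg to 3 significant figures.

6310 Mg Hg

Residence time τ = M₀/F₀ = 1.053 yr. The eventual steady state is M_∞ = M₀·(F₁/F₀) = 5244 × 7607/4981 = 8008.7 Mg Hg.
The anomaly ΔM(t) = M(t) − M_∞ decays as ΔM₀·e^(−t/τ) with ΔM₀ = 5244 − 8008.7 = −2765 Mg Hg.
At t = 0.511 yr, e^(−t/τ) = e^(−0.4854) = 0.6155, so ΔM = −1702 Mg Hg and M = 8008.7 − 1702 = 6307.1 Mg Hg.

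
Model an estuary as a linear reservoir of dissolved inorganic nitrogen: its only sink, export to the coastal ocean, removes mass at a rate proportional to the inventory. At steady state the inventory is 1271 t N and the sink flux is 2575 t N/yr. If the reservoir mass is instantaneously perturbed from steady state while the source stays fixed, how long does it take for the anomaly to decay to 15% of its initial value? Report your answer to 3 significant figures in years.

For a linear reservoir the anomaly decays as exp(−t/τ) with τ = M/F = 1271/2575 = 0.4936 yr.
exp(−t/τ) = 0.15 ⇒ t = −τ ln(0.15) = 0.4936 × 1.897 = 0.9364 yr.

0.936 yr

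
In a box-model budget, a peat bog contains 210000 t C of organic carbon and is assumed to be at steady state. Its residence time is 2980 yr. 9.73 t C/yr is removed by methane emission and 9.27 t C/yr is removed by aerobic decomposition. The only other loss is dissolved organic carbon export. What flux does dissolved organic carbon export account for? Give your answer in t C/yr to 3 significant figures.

Total removal F = M/τ = 210000 / 2980 = 70.47 t C/yr.
Dissolved organic carbon export = F − (9.73 + 9.27) = 70.47 − 19.00 = 51.47 t C/yr.

51.5 t C/yr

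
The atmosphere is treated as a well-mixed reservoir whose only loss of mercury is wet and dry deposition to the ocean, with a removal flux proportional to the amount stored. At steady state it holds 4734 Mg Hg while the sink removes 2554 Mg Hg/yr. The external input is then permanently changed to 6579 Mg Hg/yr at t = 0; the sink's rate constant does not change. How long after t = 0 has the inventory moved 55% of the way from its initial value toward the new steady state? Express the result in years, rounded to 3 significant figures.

1.48 yr

τ = M₀/F₀ = 4734/2554 = 1.854 yr.
The remaining gap fraction is e^(−t/τ); 55% covered ⇒ e^(−t/τ) = 0.450.
t = −τ ln(0.450) = 1.854 × 0.7985 = 1.480 yr.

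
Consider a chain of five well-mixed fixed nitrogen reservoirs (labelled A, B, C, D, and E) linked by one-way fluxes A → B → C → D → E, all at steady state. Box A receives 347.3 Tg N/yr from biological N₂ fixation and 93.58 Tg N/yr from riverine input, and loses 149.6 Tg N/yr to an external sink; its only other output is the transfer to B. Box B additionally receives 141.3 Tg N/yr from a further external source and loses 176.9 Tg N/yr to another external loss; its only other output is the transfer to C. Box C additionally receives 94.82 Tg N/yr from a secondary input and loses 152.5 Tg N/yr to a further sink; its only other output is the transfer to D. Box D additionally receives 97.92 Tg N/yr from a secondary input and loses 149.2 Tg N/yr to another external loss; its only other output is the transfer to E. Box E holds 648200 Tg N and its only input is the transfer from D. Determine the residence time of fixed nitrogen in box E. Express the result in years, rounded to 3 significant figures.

4420 yr

Box A: F(A→B) = (347.3 + 93.58) − 149.6 = 291.28 Tg N/yr.
Box B: F(B→C) = (291.28 + 141.3) − 176.9 = 255.68 Tg N/yr.
Box C: F(C→D) = (255.68 + 94.82) − 152.5 = 198.00 Tg N/yr.
Box D: F(D→E) = (198.00 + 97.92) − 149.2 = 146.72 Tg N/yr.
Box E throughput = its input = 146.72 Tg N/yr; τ = 648200 / 146.72 = 4418 yr.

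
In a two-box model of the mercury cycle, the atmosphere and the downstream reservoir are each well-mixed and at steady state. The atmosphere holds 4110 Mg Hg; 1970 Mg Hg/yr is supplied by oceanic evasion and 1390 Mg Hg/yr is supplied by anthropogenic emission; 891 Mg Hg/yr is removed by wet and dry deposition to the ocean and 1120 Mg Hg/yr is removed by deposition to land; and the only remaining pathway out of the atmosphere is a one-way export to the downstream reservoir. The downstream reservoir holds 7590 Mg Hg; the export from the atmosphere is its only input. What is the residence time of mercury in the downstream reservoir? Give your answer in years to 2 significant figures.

5.6 yr

Balance the atmosphere: ΣF_in = 1970 + 1390 = 3360.0 Mg Hg/yr.
Export to the downstream reservoir = ΣF_in − (891 + 1120) = 1349.0 Mg Hg/yr.
At steady state the output of the downstream reservoir equals its input, 1349.0 Mg Hg/yr.
τ = M / F = 7590 / 1349.0 = 5.626 yr.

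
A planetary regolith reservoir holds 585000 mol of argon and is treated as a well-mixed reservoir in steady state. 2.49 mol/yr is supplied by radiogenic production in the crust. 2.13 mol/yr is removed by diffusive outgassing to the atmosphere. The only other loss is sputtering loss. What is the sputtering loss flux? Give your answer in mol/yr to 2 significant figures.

0.36 mol/yr

At steady state ΣF_in = ΣF_out.
ΣF_in = 2.4900 mol/yr.
Sputtering loss flux = ΣF_in − (2.13) = 2.4900 − 2.130 = 0.3600 mol/yr.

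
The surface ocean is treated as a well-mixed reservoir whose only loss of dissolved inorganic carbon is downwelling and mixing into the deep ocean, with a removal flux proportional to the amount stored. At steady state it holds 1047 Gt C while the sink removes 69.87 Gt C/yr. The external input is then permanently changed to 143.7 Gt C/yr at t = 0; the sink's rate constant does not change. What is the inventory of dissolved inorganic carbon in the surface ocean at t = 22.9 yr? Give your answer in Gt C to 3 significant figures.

1910 Gt C

Residence time τ = M₀/F₀ = 14.98 yr. The eventual steady state is M_∞ = M₀·(F₁/F₀) = 1047 × 143.7/69.87 = 2153.3 Gt C.
The anomaly ΔM(t) = M(t) − M_∞ decays as ΔM₀·e^(−t/τ) with ΔM₀ = 1047 − 2153.3 = −1106 Gt C.
At t = 22.9 yr, e^(−t/τ) = e^(−1.528) = 0.2169, so ΔM = −240.0 Gt C and M = 2153.3 − 240.0 = 1913.3 Gt C.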